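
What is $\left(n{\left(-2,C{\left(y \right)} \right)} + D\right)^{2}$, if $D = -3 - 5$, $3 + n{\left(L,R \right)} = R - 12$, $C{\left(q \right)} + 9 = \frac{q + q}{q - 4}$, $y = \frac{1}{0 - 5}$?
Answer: $\frac{448900}{441} \approx 1017.9$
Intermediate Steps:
$y = - \frac{1}{5}$ ($y = \frac{1}{-5} = - \frac{1}{5} \approx -0.2$)
$C{\left(q \right)} = -9 + \frac{2 q}{-4 + q}$ ($C{\left(q \right)} = -9 + \frac{q + q}{q - 4} = -9 + \frac{2 q}{-4 + q}$)
$n{\left(L,R \right)} = -15 + R$ ($n{\left(L,R \right)} = -3 + \left(R - 12\right) = -3 + \left(-12 + R\right) = -15 + R$)
$D = -8$ ($D = -3 - 5 = -8$)
$\left(n{\left(-2,C{\left(y \right)} \right)} + D\right)^{2} = \left(\left(-15 + \frac{36 - - \frac{7}{5}}{-4 - \frac{1}{5}}\right) - 8\right)^{2} = \left(\left(-15 + \frac{36 + \frac{7}{5}}{- \frac{21}{5}}\right) - 8\right)^{2} = \left(\left(-15 - \frac{187}{21}\right) - 8\right)^{2} = \left(- \frac{502}{21} - 8\right)^{2} = \left(- \frac{670}{21}\right)^{2} = \frac{448900}{441}$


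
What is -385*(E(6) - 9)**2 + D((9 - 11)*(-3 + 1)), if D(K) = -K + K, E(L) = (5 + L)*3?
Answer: -221760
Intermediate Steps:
E(L) = 15 + 3*L
D(K) = 0
-385*(E(6) - 9)**2 + D((9 - 11)*(-3 + 1)) = -385*((15 + 3*6) - 9)**2 + 0 = -385*((15 + 18) - 9)**2 + 0 = -385*(33 - 9)**2 + 0 = -385*24**2 + 0 = -385*576 + 0 = -221760 + 0 = -221760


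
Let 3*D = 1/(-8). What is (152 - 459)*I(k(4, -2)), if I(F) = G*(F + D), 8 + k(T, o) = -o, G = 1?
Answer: 44515/24 ≈ 1854.8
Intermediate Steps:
D = -1/24 (D = (1/3)/(-8) = (1/3)*(-1/8) = -1/24 ≈ -0.041667)
k(T, o) = -8 - o
I(F) = -1/24 + F (I(F) = 1*(F - 1/24) = 1*(-1/24 + F) = -1/24 + F)
(152 - 459)*I(k(4, -2)) = (152 - 459)*(-1/24 + (-8 - 1*(-2))) = -307*(-1/24 + (-8 + 2)) = -307*(-1/24 - 6) = -307*(-145/24) = 44515/24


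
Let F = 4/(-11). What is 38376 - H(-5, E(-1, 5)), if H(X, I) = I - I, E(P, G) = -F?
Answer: 38376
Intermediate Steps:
F = -4/11 (F = 4*(-1/11) = -4/11 ≈ -0.36364)
E(P, G) = 4/11 (E(P, G) = -1*(-4/11) = 4/11)
H(X, I) = 0
38376 - H(-5, E(-1, 5)) = 38376 - 1*0 = 38376 + 0 = 38376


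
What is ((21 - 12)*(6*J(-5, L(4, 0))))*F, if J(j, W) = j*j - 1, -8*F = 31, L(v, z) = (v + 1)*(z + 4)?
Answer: -5022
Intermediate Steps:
L(v, z) = (1 + v)*(4 + z)
F = -31/8 (F = -⅛*31 = -31/8 ≈ -3.8750)
J(j, W) = -1 + j² (J(j, W) = j² - 1 = -1 + j²)
((21 - 12)*(6*J(-5, L(4, 0))))*F = ((21 - 12)*(6*(-1 + (-5)²)))*(-31/8) = (9*(6*(-1 + 25)))*(-31/8) = (9*(6*24))*(-31/8) = (9*144)*(-31/8) = 1296*(-31/8) = -5022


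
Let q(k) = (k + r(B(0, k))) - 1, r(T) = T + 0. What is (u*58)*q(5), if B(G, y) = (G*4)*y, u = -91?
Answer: -21112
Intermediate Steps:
B(G, y) = 4*G*y (B(G, y) = (4*G)*y = 4*G*y)
r(T) = T
q(k) = -1 + k (q(k) = (k + 4*0*k) - 1 = (k + 0) - 1 = k - 1 = -1 + k)
(u*58)*q(5) = (-91*58)*(-1 + 5) = -5278*4 = -21112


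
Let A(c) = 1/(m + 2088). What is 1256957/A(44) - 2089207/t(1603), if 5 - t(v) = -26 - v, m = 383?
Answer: 5075105091391/1634 ≈ 3.1059e+9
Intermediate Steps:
t(v) = 31 + v (t(v) = 5 - (-26 - v) = 5 + (26 + v) = 31 + v)
A(c) = 1/2471 (A(c) = 1/(383 + 2088) = 1/2471)
1256957/A(44) - 2089207/t(1603) = 1256957/(1/2471) - 2089207/(31 + 1603) = 1256957*2471 - 2089207/1634 = 3105940747 - 2089207*1/1634 = 3105940747 - 2089207/1634 = 5075105091391/1634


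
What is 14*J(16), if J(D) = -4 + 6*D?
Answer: 1288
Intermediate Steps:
14*J(16) = 14*(-4 + 6*16) = 14*(-4 + 96) = 14*92 = 1288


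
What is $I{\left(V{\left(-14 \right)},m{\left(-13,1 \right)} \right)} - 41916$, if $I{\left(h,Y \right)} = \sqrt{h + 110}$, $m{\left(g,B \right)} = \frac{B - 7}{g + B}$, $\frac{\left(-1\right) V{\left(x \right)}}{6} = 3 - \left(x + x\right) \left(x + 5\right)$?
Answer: $-41916 + 2 \sqrt{401} \approx -41876.0$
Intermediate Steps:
$V{\left(x \right)} = -18 + 12 x \left(5 + x\right)$ ($V{\left(x \right)} = - 6 \left(3 - \left(x + x\right) \left(x + 5\right)\right) = - 6 \left(3 - 2 x \left(5 + x\right)\right) = -18 + 12 x \left(5 + x\right)$)
$m{\left(g,B \right)} = \frac{-7 + B}{B + g}$
$I{\left(h,Y \right)} = \sqrt{110 + h}$
$I{\left(V{\left(-14 \right)},m{\left(-13,1 \right)} \right)} - 41916 = \sqrt{110 + \left(-18 + 12 \left(-14\right)^{2} + 60 \left(-14\right)\right)} - 41916 = \sqrt{110 - -1494} - 41916 = \sqrt{110 + 1494} - 41916 = \sqrt{1604} - 41916 = 2 \sqrt{401} - 41916 = -41916 + 2 \sqrt{401}$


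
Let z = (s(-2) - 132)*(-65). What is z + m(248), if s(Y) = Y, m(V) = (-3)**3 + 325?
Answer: 9008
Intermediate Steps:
m(V) = 298 (m(V) = -27 + 325 = 298)
z = 8710 (z = (-2 - 132)*(-65) = -134*(-65) = 8710)
z + m(248) = 8710 + 298 = 9008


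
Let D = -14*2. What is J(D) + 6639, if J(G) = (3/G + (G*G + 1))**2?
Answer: 488193505/784 ≈ 6.2270e+5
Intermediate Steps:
D = -28
J(G) = (1 + G**2 + 3/G)**2 (J(G) = (3/G + (G**2 + 1))**2 = (3/G + (1 + G**2))**2 = (1 + G**2 + 3/G)**2)
J(D) + 6639 = (3 - 28 + (-28)**3)**2/(-28)**2 + 6639 = (3 - 28 - 21952)**2/784 + 6639 = (1/784)*(-21977)**2 + 6639 = (1/784)*482988529 + 6639 = 482988529/784 + 6639 = 488193505/784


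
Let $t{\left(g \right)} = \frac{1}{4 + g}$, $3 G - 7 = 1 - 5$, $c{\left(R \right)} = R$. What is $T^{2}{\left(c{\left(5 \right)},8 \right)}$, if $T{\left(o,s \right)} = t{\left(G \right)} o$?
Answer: $1$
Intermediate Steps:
$G = 1$ ($G = \frac{7}{3} + \frac{1 - 5}{3} = \frac{7}{3} + \frac{1}{3} \left(-4\right) = \frac{7}{3} - \frac{4}{3} = 1$)
$T{\left(o,s \right)} = \frac{o}{5}$ ($T{\left(o,s \right)} = \frac{o}{4 + 1} = \frac{o}{5}$)
$T^{2}{\left(c{\left(5 \right)},8 \right)} = \left(\frac{1}{5} \cdot 5\right)^{2} = 1^{2} = 1$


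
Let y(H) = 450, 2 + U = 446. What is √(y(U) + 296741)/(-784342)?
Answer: -√297191/784342 ≈ -0.00069504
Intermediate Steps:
U = 444 (U = -2 + 446 = 444)
√(y(U) + 296741)/(-784342) = √(450 + 296741)/(-784342) = √297191*(-1/784342) = -√297191/784342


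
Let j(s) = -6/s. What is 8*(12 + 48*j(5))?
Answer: -1824/5 ≈ -364.80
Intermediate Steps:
8*(12 + 48*j(5)) = 8*(12 + 48*(-6/5)) = 8*(12 - 288/5) = 8*(-228/5) = -1824/5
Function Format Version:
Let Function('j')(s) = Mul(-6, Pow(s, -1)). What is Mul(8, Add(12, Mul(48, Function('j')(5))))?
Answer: Rational(-1824, 5) ≈ -364.80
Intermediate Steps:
Mul(8, Add(12, Mul(48, Function('j')(5)))) = Mul(8, Add(12, Mul(48, Mul(-6, Pow(5, -1))))) = Mul(8, Add(12, Mul(48, Mul(-6, Rational(1, 5))))) = Mul(8, Add(12, Mul(48, Rational(-6, 5)))) = Mul(8, Add(12, Rational(-288, 5))) = Mul(8, Rational(-228, 5)) = Rational(-1824, 5)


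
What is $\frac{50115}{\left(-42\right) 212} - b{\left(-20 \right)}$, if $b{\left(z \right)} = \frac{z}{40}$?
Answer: $- \frac{15221}{2968} \approx -5.1284$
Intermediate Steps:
$b{\left(z \right)} = \frac{z}{40}$ ($b{\left(z \right)} = z \frac{1}{40} = \frac{z}{40}$)
$\frac{50115}{\left(-42\right) 212} - b{\left(-20 \right)} = \frac{50115}{\left(-42\right) 212} - \frac{1}{40} \left(-20\right) = \frac{50115}{-8904} - - \frac{1}{2} = 50115 \left(- \frac{1}{8904}\right) + \frac{1}{2} = - \frac{16705}{2968} + \frac{1}{2} = - \frac{15221}{2968}$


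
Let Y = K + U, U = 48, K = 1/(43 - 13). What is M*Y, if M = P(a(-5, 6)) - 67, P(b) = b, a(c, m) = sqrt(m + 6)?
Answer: -96547/30 + 1441*sqrt(3)/15 ≈ -3051.8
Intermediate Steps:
a(c, m) = sqrt(6 + m)
K = 1/30 ≈ 0.033333
Y = 1441/30 (Y = 1/30 + 48 = 1441/30 ≈ 48.033)
M = -67 + 2*sqrt(3) (M = sqrt(6 + 6) - 67 = sqrt(12) - 67 = 2*sqrt(3) - 67 = -67 + 2*sqrt(3) ≈ -63.536)
M*Y = (-67 + 2*sqrt(3))*(1441/30) = -96547/30 + 1441*sqrt(3)/15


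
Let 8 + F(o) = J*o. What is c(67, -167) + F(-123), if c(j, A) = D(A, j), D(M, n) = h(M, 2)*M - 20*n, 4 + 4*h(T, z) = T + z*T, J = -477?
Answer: 313627/4 ≈ 78407.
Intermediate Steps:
F(o) = -8 - 477*o
h(T, z) = -1 + T/4 + T*z/4 (h(T, z) = -1 + (T + z*T)/4 = -1 + (T + T*z)/4 = -1 + (T/4 + T*z/4) = -1 + T/4 + T*z/4)
D(M, n) = -20*n + M*(-1 + 3*M/4) (D(M, n) = (-1 + M/4 + (1/4)*M*2)*M - 20*n = (-1 + M/4 + M/2)*M - 20*n = (-1 + 3*M/4)*M - 20*n = M*(-1 + 3*M/4) - 20*n = -20*n + M*(-1 + 3*M/4))
c(j, A) = -20*j + A*(-4 + 3*A)/4
c(67, -167) + F(-123) = (-20*67 + (1/4)*(-167)*(-4 + 3*(-167))) + (-8 - 477*(-123)) = (-1340 + (1/4)*(-167)*(-4 - 501)) + (-8 + 58671) = (-1340 + (1/4)*(-167)*(-505)) + 58663 = (-1340 + 84335/4) + 58663 = 78975/4 + 58663 = 313627/4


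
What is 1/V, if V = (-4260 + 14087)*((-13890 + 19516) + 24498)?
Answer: 1/296028548 ≈ 3.3781e-9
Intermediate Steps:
V = 296028548 (V = 9827*(5626 + 24498) = 9827*30124 = 296028548)
1/V = 1/296028548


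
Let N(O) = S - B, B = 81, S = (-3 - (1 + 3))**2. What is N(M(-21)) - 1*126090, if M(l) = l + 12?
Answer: -126122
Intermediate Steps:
M(l) = 12 + l
S = 49 (S = (-3 - 1*4)**2 = (-3 - 4)**2 = (-7)**2 = 49)
N(O) = -32 (N(O) = 49 - 1*81 = 49 - 81 = -32)
N(M(-21)) - 1*126090 = -32 - 1*126090 = -32 - 126090 = -126122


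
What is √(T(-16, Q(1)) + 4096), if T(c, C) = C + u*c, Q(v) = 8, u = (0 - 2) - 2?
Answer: 2*√1042 ≈ 64.560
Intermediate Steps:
u = -4 (u = -2 - 2 = -4)
T(c, C) = C - 4*c
√(T(-16, Q(1)) + 4096) = √((8 - 4*(-16)) + 4096) = √((8 + 64) + 4096) = √(72 + 4096) = √4168 = 2*√1042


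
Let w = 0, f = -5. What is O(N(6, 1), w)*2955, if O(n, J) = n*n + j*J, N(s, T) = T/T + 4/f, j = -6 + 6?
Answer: 591/5 ≈ 118.20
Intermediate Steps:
j = 0
N(s, T) = ⅕ (N(s, T) = T/T + 4/(-5) = 1 + 4*(-⅕) = 1 - ⅘ = ⅕)
O(n, J) = n² (O(n, J) = n*n + 0*J = n² + 0 = n²)
O(N(6, 1), w)*2955 = (⅕)²*2955 = (1/25)*2955 = 591/5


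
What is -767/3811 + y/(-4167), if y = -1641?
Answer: 1019254/5293479 ≈ 0.19255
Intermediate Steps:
-767/3811 + y/(-4167) = -767/3811 - 1641/(-4167) = -767*1/3811 - 1641*(-1/4167) = -767/3811 + 547/1389 = 1019254/5293479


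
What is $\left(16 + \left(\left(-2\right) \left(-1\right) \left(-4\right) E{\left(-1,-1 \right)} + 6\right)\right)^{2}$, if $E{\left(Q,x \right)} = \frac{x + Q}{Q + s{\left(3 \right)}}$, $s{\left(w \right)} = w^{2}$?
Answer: $576$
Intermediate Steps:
$E{\left(Q,x \right)} = \frac{Q + x}{9 + Q}$ ($E{\left(Q,x \right)} = \frac{x + Q}{Q + 3^{2}} = \frac{Q + x}{Q + 9} = \frac{Q + x}{9 + Q}$)
$\left(16 + \left(\left(-2\right) \left(-1\right) \left(-4\right) E{\left(-1,-1 \right)} + 6\right)\right)^{2} = \left(16 + \left(\left(-2\right) \left(-1\right) \left(-4\right) \frac{-1 - 1}{9 - 1} + 6\right)\right)^{2} = \left(16 + \left(2 \left(-4\right) \frac{1}{8} \left(-2\right) + 6\right)\right)^{2} = \left(16 + \left(- 8 \cdot \frac{1}{8} \left(-2\right) + 6\right)\right)^{2} = \left(16 + \left(\left(-8\right) \left(- \frac{1}{4}\right) + 6\right)\right)^{2} = \left(16 + \left(2 + 6\right)\right)^{2} = \left(16 + 8\right)^{2} = 24^{2} = 576$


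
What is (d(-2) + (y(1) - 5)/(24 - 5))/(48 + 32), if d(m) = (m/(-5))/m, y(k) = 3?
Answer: -29/7600 ≈ -0.0038158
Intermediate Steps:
d(m) = -⅕ (d(m) = (m*(-⅕))/m = (-m/5)/m = -⅕)
(d(-2) + (y(1) - 5)/(24 - 5))/(48 + 32) = (-⅕ + (3 - 5)/(24 - 5))/(48 + 32) = (-⅕ - 2/19)/80 = (1/80)*(-29/95) = -29/7600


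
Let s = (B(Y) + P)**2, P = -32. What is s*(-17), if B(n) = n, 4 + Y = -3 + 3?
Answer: -22032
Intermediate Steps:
Y = -4 (Y = -4 + (-3 + 3) = -4 + 0 = -4)
s = 1296 (s = (-4 - 32)**2 = (-36)**2 = 1296)
s*(-17) = 1296*(-17) = -22032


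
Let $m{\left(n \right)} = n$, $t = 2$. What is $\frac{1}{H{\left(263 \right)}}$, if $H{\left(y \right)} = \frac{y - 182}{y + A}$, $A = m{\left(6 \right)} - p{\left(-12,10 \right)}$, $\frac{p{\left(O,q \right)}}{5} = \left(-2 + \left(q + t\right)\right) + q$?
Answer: $\frac{169}{81} \approx 2.0864$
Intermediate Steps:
$p{\left(O,q \right)} = 10 q$ ($p{\left(O,q \right)} = 5 \left(\left(-2 + \left(q + 2\right)\right) + q\right) = 5 \left(\left(-2 + \left(2 + q\right)\right) + q\right) = 5 \left(q + q\right) = 5 \cdot 2 q = 10 q$)
$A = -94$ ($A = 6 - 10 \cdot 10 = 6 - 100 = -94$)
$H{\left(y \right)} = \frac{-182 + y}{-94 + y}$ ($H{\left(y \right)} = \frac{y - 182}{y - 94} = \frac{-182 + y}{-94 + y}$)
$\frac{1}{H{\left(263 \right)}} = \frac{1}{\frac{1}{-94 + 263} \left(-182 + 263\right)} = \frac{1}{\frac{1}{169} \cdot 81} = \frac{1}{\frac{81}{169}} = \frac{169}{81}$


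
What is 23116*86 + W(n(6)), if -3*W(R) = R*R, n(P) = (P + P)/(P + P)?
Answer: 5963927/3 ≈ 1.9880e+6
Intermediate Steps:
n(P) = 1 (n(P) = (2*P)/((2*P)) = (2*P)*(1/(2*P)) = 1)
W(R) = -R**2/3 (W(R) = -R*R/3 = -R**2/3)
23116*86 + W(n(6)) = 23116*86 - 1/3*1**2 = 1987976 - 1/3*1 = 1987976 - 1/3 = 5963927/3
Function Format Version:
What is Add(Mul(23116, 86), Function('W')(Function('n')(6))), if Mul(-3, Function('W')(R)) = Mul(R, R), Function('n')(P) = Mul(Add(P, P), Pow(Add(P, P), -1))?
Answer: Rational(5963927, 3) ≈ 1.9880e+6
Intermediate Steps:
Function('n')(P) = 1 (Function('n')(P) = Mul(Mul(2, P), Pow(Mul(2, P), -1)) = Mul(Mul(2, P), Mul(Rational(1, 2), Pow(P, -1))) = 1)
Function('W')(R) = Mul(Rational(-1, 3), Pow(R, 2)) (Function('W')(R) = Mul(Rational(-1, 3), Mul(R, R)) = Mul(Rational(-1, 3), Pow(R, 2)))
Add(Mul(23116, 86), Function('W')(Function('n')(6))) = Add(Mul(23116, 86), Mul(Rational(-1, 3), Pow(1, 2))) = Add(1987976, Mul(Rational(-1, 3), 1)) = Add(1987976, Rational(-1, 3)) = Rational(5963927, 3)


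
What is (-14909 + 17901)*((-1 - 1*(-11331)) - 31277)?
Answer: -59681424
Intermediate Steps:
(-14909 + 17901)*((-1 - 1*(-11331)) - 31277) = 2992*((-1 + 11331) - 31277) = 2992*(11330 - 31277) = 2992*(-19947) = -59681424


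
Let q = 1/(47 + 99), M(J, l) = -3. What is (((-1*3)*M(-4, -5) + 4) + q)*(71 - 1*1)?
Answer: 66465/73 ≈ 910.48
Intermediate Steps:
q = 1/146 ≈ 0.0068493
(((-1*3)*M(-4, -5) + 4) + q)*(71 - 1*1) = ((-1*3*(-3) + 4) + 1/146)*(71 - 1*1) = ((-3*(-3) + 4) + 1/146)*(71 - 1) = ((9 + 4) + 1/146)*70 = (13 + 1/146)*70 = (1899/146)*70 = 66465/73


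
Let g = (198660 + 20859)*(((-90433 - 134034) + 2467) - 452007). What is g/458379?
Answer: -5479901579/16977 ≈ -3.2278e+5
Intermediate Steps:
g = -147957342633 (g = 219519*((-224467 + 2467) - 452007) = 219519*(-222000 - 452007) = 219519*(-674007) = -147957342633)
g/458379 = -147957342633/458379 = -147957342633*1/458379 = -5479901579/16977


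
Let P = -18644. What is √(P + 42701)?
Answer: 27*√33 ≈ 155.10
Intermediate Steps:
√(P + 42701) = √(-18644 + 42701) = √24057 = 27*√33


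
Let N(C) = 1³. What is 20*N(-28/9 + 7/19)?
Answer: 20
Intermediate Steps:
N(C) = 1
20*N(-28/9 + 7/19) = 20*1 = 20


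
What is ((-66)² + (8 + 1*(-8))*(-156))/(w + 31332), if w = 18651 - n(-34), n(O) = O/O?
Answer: 2178/24991 ≈ 0.087151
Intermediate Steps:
n(O) = 1
w = 18650 (w = 18651 - 1*1 = 18651 - 1 = 18650)
((-66)² + (8 + 1*(-8))*(-156))/(w + 31332) = ((-66)² + (8 + 1*(-8))*(-156))/(18650 + 31332) = (4356 + (8 - 8)*(-156))/49982 = (4356 + 0*(-156))*(1/49982) = (4356 + 0)*(1/49982) = 4356*(1/49982) = 2178/24991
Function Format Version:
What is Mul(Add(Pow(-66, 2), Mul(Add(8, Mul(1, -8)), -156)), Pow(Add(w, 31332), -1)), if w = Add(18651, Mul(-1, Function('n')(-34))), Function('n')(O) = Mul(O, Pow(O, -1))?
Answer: Rational(2178, 24991) ≈ 0.087151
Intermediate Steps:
Function('n')(O) = 1
w = 18650 (w = Add(18651, Mul(-1, 1)) = Add(18651, -1) = 18650)
Mul(Add(Pow(-66, 2), Mul(Add(8, Mul(1, -8)), -156)), Pow(Add(w, 31332), -1)) = Mul(Add(Pow(-66, 2), Mul(Add(8, Mul(1, -8)), -156)), Pow(Add(18650, 31332), -1)) = Mul(Add(4356, Mul(Add(8, -8), -156)), Pow(49982, -1)) = Mul(Add(4356, Mul(0, -156)), Rational(1, 49982)) = Mul(Add(4356, 0), Rational(1, 49982)) = Mul(4356, Rational(1, 49982)) = Rational(2178, 24991)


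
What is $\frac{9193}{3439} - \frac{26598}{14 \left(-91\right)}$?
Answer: $\frac{3968554}{168511} \approx 23.551$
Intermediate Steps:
$\frac{9193}{3439} - \frac{26598}{14 \left(-91\right)} = 9193 \cdot \frac{1}{3439} - \frac{26598}{-1274} = \frac{9193}{3439} - - \frac{1023}{49} = \frac{9193}{3439} + \frac{1023}{49} = \frac{3968554}{168511}$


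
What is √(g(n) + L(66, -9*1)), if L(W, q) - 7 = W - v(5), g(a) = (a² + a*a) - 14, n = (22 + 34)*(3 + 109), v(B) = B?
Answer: √78676022 ≈ 8870.0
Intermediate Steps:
n = 6272 (n = 56*112 = 6272)
g(a) = -14 + 2*a² (g(a) = (a² + a²) - 14 = 2*a² - 14 = -14 + 2*a²)
L(W, q) = 2 + W (L(W, q) = 7 + (W - 1*5) = 7 + (W - 5) = 7 + (-5 + W) = 2 + W)
√(g(n) + L(66, -9*1)) = √((-14 + 2*6272²) + (2 + 66)) = √((-14 + 2*39337984) + 68) = √((-14 + 78675968) + 68) = √(78675954 + 68) = √78676022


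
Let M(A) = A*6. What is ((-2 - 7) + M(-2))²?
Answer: 441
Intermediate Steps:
M(A) = 6*A
((-2 - 7) + M(-2))² = ((-2 - 7) + 6*(-2))² = (-9 - 12)² = (-21)² = 441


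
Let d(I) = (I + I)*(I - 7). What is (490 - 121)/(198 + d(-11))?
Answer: 41/66 ≈ 0.62121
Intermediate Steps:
d(I) = 2*I*(-7 + I) (d(I) = (2*I)*(-7 + I) = 2*I*(-7 + I))
(490 - 121)/(198 + d(-11)) = (490 - 121)/(198 + 2*(-11)*(-7 - 11)) = 369/(198 + 2*(-11)*(-18)) = 369/(198 + 396) = 369/594 = 369*(1/594) = 41/66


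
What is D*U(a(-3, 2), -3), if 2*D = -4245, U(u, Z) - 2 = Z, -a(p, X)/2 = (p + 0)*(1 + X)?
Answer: 4245/2 ≈ 2122.5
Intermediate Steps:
a(p, X) = -2*p*(1 + X) (a(p, X) = -2*(p + 0)*(1 + X) = -2*p*(1 + X))
U(u, Z) = 2 + Z
D = -4245/2 (D = (1/2)*(-4245) = -4245/2 ≈ -2122.5)
D*U(a(-3, 2), -3) = -4245*(2 - 3)/2 = -4245/2*(-1) = 4245/2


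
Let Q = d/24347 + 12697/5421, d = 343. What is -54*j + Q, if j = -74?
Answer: 527723400914/131985087 ≈ 3998.4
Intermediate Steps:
Q = 310993262/131985087 (Q = 343/24347 + 12697/5421 = 310993262/131985087 ≈ 2.3563)
-54*j + Q = -54*(-74) + 310993262/131985087 = 3996 + 310993262/131985087 = 527723400914/131985087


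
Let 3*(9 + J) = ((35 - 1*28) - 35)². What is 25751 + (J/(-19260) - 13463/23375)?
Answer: 6955739629097/270121500 ≈ 25750.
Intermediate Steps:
J = 757/3 (J = -9 + ((35 - 1*28) - 35)²/3 = -9 + ((35 - 28) - 35)²/3 = -9 + (7 - 35)²/3 = -9 + (⅓)*(-28)² = -9 + (⅓)*784 = -9 + 784/3 = 757/3 ≈ 252.33)
25751 + (J/(-19260) - 13463/23375) = 25751 + ((757/3)/(-19260) - 13463/23375) = 25751 + ((757/3)*(-1/19260) - 13463*1/23375) = 25751 + (-757/57780 - 13463/23375) = 25751 - 159117403/270121500 = 6955739629097/270121500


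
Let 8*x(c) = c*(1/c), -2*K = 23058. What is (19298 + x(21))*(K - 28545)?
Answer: -3093412245/4 ≈ -7.7335e+8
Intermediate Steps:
K = -11529 (K = -1/2*23058 = -11529)
x(c) = 1/8 (x(c) = (c*(1/c))/8 = (c/c)/8 = (1/8)*1 = 1/8)
(19298 + x(21))*(K - 28545) = (19298 + 1/8)*(-11529 - 28545) = (154385/8)*(-40074) = -3093412245/4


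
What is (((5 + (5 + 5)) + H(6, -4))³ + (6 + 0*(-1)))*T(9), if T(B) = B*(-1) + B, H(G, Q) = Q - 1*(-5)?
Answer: 0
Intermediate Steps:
H(G, Q) = 5 + Q (H(G, Q) = Q + 5 = 5 + Q)
T(B) = 0 (T(B) = -B + B = 0)
(((5 + (5 + 5)) + H(6, -4))³ + (6 + 0*(-1)))*T(9) = (((5 + (5 + 5)) + (5 - 4))³ + (6 + 0*(-1)))*0 = (((5 + 10) + 1)³ + (6 + 0))*0 = ((15 + 1)³ + 6)*0 = (16³ + 6)*0 = (4096 + 6)*0 = 4102*0 = 0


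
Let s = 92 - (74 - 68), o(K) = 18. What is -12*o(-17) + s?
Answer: -130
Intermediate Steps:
s = 86 (s = 92 - 1*6 = 92 - 6 = 86)
-12*o(-17) + s = -12*18 + 86 = -216 + 86 = -130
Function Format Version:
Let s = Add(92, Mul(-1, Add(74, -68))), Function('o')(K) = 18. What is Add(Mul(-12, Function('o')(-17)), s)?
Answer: -130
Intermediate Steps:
s = 86 (s = Add(92, Mul(-1, 6)) = Add(92, -6) = 86)
Add(Mul(-12, Function('o')(-17)), s) = Add(Mul(-12, 18), 86) = Add(-216, 86) = -130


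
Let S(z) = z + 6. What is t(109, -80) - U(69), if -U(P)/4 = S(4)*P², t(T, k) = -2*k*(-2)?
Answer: 190120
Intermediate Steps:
S(z) = 6 + z
t(T, k) = 4*k
U(P) = -40*P² (U(P) = -4*(6 + 4)*P² = -40*P²)
t(109, -80) - U(69) = 4*(-80) - (-40)*69² = -320 - (-40)*4761 = -320 - 1*(-190440) = -320 + 190440 = 190120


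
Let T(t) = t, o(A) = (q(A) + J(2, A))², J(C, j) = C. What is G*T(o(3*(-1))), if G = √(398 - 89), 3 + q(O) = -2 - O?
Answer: 0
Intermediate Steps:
q(O) = -5 - O (q(O) = -3 + (-2 - O) = -5 - O)
o(A) = (-3 - A)² (o(A) = ((-5 - A) + 2)² = (-3 - A)²)
G = √309 ≈ 17.578
G*T(o(3*(-1))) = √309*(3 + 3*(-1))² = √309*(3 - 3)² = √309*0² = √309*0 = 0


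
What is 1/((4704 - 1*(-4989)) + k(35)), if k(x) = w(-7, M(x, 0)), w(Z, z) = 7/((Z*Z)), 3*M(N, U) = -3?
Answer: 7/67852 ≈ 0.00010317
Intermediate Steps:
M(N, U) = -1 (M(N, U) = (⅓)*(-3) = -1)
w(Z, z) = 7/Z² (w(Z, z) = 7/(Z²) = 7/Z²)
k(x) = ⅐ (k(x) = 7/(-7)² = 7*(1/49) = ⅐)
1/((4704 - 1*(-4989)) + k(35)) = 1/((4704 - 1*(-4989)) + ⅐) = 1/((4704 + 4989) + ⅐) = 1/(9693 + ⅐) = 1/(67852/7) = 7/67852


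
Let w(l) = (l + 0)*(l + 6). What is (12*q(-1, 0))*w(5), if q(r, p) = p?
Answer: 0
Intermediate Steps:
w(l) = l*(6 + l)
(12*q(-1, 0))*w(5) = (12*0)*(5*(6 + 5)) = 0*(5*11) = 0*55 = 0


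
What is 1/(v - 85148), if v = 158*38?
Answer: -1/79144 ≈ -1.2635e-5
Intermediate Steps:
v = 6004
1/(v - 85148) = 1/(6004 - 85148) = 1/(-79144) = -1/79144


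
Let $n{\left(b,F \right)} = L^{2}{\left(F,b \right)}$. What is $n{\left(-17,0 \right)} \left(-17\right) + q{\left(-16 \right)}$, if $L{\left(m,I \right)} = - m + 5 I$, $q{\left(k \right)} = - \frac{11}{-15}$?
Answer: $- \frac{1842364}{15} \approx -1.2282 \cdot 10^{5}$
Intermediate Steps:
$q{\left(k \right)} = \frac{11}{15}$ ($q{\left(k \right)} = \left(-11\right) \left(- \frac{1}{15}\right) = \frac{11}{15}$)
$n{\left(b,F \right)} = \left(- F + 5 b\right)^{2}$
$n{\left(-17,0 \right)} \left(-17\right) + q{\left(-16 \right)} = \left(0 - -85\right)^{2} \left(-17\right) + \frac{11}{15} = \left(0 + 85\right)^{2} \left(-17\right) + \frac{11}{15} = 85^{2} \left(-17\right) + \frac{11}{15} = 7225 \left(-17\right) + \frac{11}{15} = -122825 + \frac{11}{15} = - \frac{1842364}{15}$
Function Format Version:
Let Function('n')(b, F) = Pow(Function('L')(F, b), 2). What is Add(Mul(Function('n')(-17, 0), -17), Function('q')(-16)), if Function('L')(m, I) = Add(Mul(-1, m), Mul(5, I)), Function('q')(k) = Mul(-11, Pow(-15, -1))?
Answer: Rational(-1842364, 15) ≈ -1.2282e+5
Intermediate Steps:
Function('q')(k) = Rational(11, 15) (Function('q')(k) = Mul(-11, Rational(-1, 15)) = Rational(11, 15))
Function('n')(b, F) = Pow(Add(Mul(-1, F), Mul(5, b)), 2)
Add(Mul(Function('n')(-17, 0), -17), Function('q')(-16)) = Add(Mul(Pow(Add(0, Mul(-5, -17)), 2), -17), Rational(11, 15)) = Add(Mul(Pow(Add(0, 85), 2), -17), Rational(11, 15)) = Add(Mul(Pow(85, 2), -17), Rational(11, 15)) = Add(Mul(7225, -17), Rational(11, 15)) = Add(-122825, Rational(11, 15)) = Rational(-1842364, 15)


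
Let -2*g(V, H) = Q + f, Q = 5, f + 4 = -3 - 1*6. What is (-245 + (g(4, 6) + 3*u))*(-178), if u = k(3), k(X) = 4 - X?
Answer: 42364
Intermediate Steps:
f = -13 (f = -4 + (-3 - 1*6) = -4 + (-3 - 6) = -4 - 9 = -13)
u = 1 (u = 4 - 1*3 = 4 - 3 = 1)
g(V, H) = 4 (g(V, H) = -(5 - 13)/2 = -½*(-8) = 4)
(-245 + (g(4, 6) + 3*u))*(-178) = (-245 + (4 + 3*1))*(-178) = (-245 + (4 + 3))*(-178) = (-245 + 7)*(-178) = -238*(-178) = 42364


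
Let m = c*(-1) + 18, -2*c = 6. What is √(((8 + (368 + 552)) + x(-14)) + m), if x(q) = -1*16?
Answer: √933 ≈ 30.545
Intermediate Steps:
c = -3 (c = -½*6 = -3)
m = 21 (m = -3*(-1) + 18 = 3 + 18 = 21)
x(q) = -16
√(((8 + (368 + 552)) + x(-14)) + m) = √(((8 + (368 + 552)) - 16) + 21) = √(((8 + 920) - 16) + 21) = √((928 - 16) + 21) = √(912 + 21) = √933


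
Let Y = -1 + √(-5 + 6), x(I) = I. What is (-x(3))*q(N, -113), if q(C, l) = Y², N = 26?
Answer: 0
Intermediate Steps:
Y = 0 (Y = -1 + √1 = -1 + 1 = 0)
q(C, l) = 0 (q(C, l) = 0² = 0)
(-x(3))*q(N, -113) = -1*3*0 = -3*0 = 0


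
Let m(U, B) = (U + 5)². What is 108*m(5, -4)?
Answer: 10800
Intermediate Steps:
m(U, B) = (5 + U)²
108*m(5, -4) = 108*(5 + 5)² = 108*10² = 108*100 = 10800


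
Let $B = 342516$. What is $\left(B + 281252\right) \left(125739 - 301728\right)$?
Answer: $-109776306552$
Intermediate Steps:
$\left(B + 281252\right) \left(125739 - 301728\right) = \left(342516 + 281252\right) \left(125739 - 301728\right) = 623768 \left(-175989\right) = -109776306552$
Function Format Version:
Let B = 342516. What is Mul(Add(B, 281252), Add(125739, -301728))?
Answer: -109776306552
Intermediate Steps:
Mul(Add(B, 281252), Add(125739, -301728)) = Mul(Add(342516, 281252), Add(125739, -301728)) = Mul(623768, -175989) = -109776306552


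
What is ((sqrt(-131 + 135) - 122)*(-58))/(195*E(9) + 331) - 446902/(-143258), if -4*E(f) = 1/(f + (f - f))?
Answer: 6855477137/279854503 ≈ 24.497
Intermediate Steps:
E(f) = -1/(4*f) (E(f) = -1/(4*(f + (f - f))) = -1/(4*(f + 0)) = -1/(4*f))
((sqrt(-131 + 135) - 122)*(-58))/(195*E(9) + 331) - 446902/(-143258) = ((sqrt(-131 + 135) - 122)*(-58))/(195*(-1/4/9) + 331) - 446902/(-143258) = ((sqrt(4) - 122)*(-58))/(195*(-1/4*1/9) + 331) - 446902*(-1/143258) = ((2 - 122)*(-58))/(195*(-1/36) + 331) + 223451/71629 = (-120*(-58))/(-65/12 + 331) + 223451/71629 = 6960/(3907/12) + 223451/71629 = 6960*(12/3907) + 223451/71629 = 83520/3907 + 223451/71629 = 6855477137/279854503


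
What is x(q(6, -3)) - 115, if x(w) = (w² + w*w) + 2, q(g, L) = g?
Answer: -41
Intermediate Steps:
x(w) = 2 + 2*w² (x(w) = (w² + w²) + 2 = 2*w² + 2 = 2 + 2*w²)
x(q(6, -3)) - 115 = (2 + 2*6²) - 115 = (2 + 2*36) - 115 = (2 + 72) - 115 = 74 - 115 = -41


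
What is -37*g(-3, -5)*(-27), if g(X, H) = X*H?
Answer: 14985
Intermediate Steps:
g(X, H) = H*X
-37*g(-3, -5)*(-27) = -(-185)*(-3)*(-27) = -37*15*(-27) = -555*(-27) = 14985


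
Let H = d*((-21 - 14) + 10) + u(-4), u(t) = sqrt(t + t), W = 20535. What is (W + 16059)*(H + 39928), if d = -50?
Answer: 1506867732 + 73188*I*sqrt(2) ≈ 1.5069e+9 + 1.035e+5*I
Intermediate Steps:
u(t) = sqrt(2)*sqrt(t) (u(t) = sqrt(2*t) = sqrt(2)*sqrt(t))
H = 1250 + 2*I*sqrt(2) (H = -50*((-21 - 14) + 10) + sqrt(2)*sqrt(-4) = -50*(-35 + 10) + sqrt(2)*(2*I) = -50*(-25) + 2*I*sqrt(2) = 1250 + 2*I*sqrt(2) ≈ 1250.0 + 2.8284*I)
(W + 16059)*(H + 39928) = (20535 + 16059)*((1250 + 2*I*sqrt(2)) + 39928) = 36594*(41178 + 2*I*sqrt(2)) = 1506867732 + 73188*I*sqrt(2)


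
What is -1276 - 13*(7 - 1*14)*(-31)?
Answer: -4097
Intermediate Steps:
-1276 - 13*(7 - 1*14)*(-31) = -1276 - 13*(7 - 14)*(-31) = -1276 - 13*(-7)*(-31) = -1276 + 91*(-31) = -1276 - 2821 = -4097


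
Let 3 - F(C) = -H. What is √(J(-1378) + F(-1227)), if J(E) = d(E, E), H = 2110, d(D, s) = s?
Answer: 7*√15 ≈ 27.111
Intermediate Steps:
J(E) = E
F(C) = 2113 (F(C) = 3 - (-1)*2110 = 3 - 1*(-2110) = 3 + 2110 = 2113)
√(J(-1378) + F(-1227)) = √(-1378 + 2113) = √735 = 7*√15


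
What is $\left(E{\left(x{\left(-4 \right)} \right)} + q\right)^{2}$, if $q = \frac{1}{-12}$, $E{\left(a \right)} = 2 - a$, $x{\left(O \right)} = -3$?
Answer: $\frac{3481}{144} \approx 24.174$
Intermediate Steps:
$q = - \frac{1}{12} \approx -0.083333$
$\left(E{\left(x{\left(-4 \right)} \right)} + q\right)^{2} = \left(\left(2 - -3\right) - \frac{1}{12}\right)^{2} = \left(\left(2 + 3\right) - \frac{1}{12}\right)^{2} = \left(5 - \frac{1}{12}\right)^{2} = \left(\frac{59}{12}\right)^{2} = \frac{3481}{144}$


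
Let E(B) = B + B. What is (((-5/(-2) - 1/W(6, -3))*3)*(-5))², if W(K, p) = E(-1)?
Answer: 2025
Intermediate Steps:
E(B) = 2*B
W(K, p) = -2 (W(K, p) = 2*(-1) = -2)
(((-5/(-2) - 1/W(6, -3))*3)*(-5))² = (((-5/(-2) - 1/(-2))*3)*(-5))² = (((-5*(-½) - 1*(-½))*3)*(-5))² = (((5/2 + ½)*3)*(-5))² = ((3*3)*(-5))² = (9*(-5))² = (-45)² = 2025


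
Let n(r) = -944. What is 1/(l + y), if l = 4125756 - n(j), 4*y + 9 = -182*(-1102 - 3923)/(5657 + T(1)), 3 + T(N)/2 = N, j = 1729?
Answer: 22612/93313804073 ≈ 2.4232e-7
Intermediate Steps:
T(N) = -6 + 2*N
y = 863673/22612 (y = -9/4 + (-182*(-1102 - 3923)/(5657 + (-6 + 2*1)))/4 = -9/4 + (-(-914550)/(5657 + (-6 + 2)))/4 = -9/4 + (-(-914550)/(5657 - 4))/4 = -9/4 + (-(-914550)/5653)/4 = -9/4 + (-182*(-5025/5653))/4 = -9/4 + (¼)*(914550/5653) = -9/4 + 457275/11306 = 863673/22612 ≈ 38.195)
l = 4126700 (l = 4125756 - 1*(-944) = 4125756 + 944 = 4126700)
1/(l + y) = 1/(4126700 + 863673/22612) = 1/(93313804073/22612) = 22612/93313804073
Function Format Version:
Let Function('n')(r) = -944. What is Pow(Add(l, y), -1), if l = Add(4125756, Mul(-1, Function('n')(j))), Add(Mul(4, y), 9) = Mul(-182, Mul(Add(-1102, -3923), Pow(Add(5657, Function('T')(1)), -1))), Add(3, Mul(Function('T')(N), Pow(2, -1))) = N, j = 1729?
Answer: Rational(22612, 93313804073) ≈ 2.4232e-7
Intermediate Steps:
Function('T')(N) = Add(-6, Mul(2, N))
y = Rational(863673, 22612) (y = Add(Rational(-9, 4), Mul(Rational(1, 4), Mul(-182, Mul(Add(-1102, -3923), Pow(Add(5657, Add(-6, Mul(2, 1))), -1))))) = Add(Rational(-9, 4), Mul(Rational(1, 4), Mul(-182, Mul(-5025, Pow(Add(5657, Add(-6, 2)), -1))))) = Add(Rational(-9, 4), Mul(Rational(1, 4), Mul(-182, Mul(-5025, Pow(Add(5657, -4), -1))))) = Add(Rational(-9, 4), Mul(Rational(1, 4), Mul(-182, Mul(-5025, Pow(5653, -1))))) = Add(Rational(-9, 4), Mul(Rational(1, 4), Mul(-182, Mul(-5025, Rational(1, 5653))))) = Add(Rational(-9, 4), Mul(Rational(1, 4), Mul(-182, Rational(-5025, 5653)))) = Add(Rational(-9, 4), Mul(Rational(1, 4), Rational(914550, 5653))) = Add(Rational(-9, 4), Rational(457275, 11306)) = Rational(863673, 22612) ≈ 38.195)
l = 4126700 (l = Add(4125756, Mul(-1, -944)) = Add(4125756, 944) = 4126700)
Pow(Add(l, y), -1) = Pow(Add(4126700, Rational(863673, 22612)), -1) = Pow(Rational(93313804073, 22612), -1) = Rational(22612, 93313804073)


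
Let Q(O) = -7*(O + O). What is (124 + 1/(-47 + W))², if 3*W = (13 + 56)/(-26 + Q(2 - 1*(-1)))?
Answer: 159271231744/10361961 ≈ 15371.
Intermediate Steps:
Q(O) = -14*O
W = -23/68 (W = ((13 + 56)/(-26 - 14*(2 - 1*(-1))))/3 = (69/(-26 - 14*(2 + 1)))/3 = (69/(-26 - 14*3))/3 = (69/(-26 - 42))/3 = (69/(-68))/3 = (69*(-1/68))/3 = (⅓)*(-69/68) = -23/68 ≈ -0.33824)
(124 + 1/(-47 + W))² = (124 + 1/(-47 - 23/68))² = (124 + 1/(-3219/68))² = (124 - 68/3219)² = (399088/3219)² = 159271231744/10361961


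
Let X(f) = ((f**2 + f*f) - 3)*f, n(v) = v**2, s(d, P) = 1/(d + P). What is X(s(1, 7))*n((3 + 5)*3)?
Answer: -855/4 ≈ -213.75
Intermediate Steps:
s(d, P) = 1/(P + d)
X(f) = f*(-3 + 2*f**2) (X(f) = ((f**2 + f**2) - 3)*f = (2*f**2 - 3)*f = (-3 + 2*f**2)*f = f*(-3 + 2*f**2))
X(s(1, 7))*n((3 + 5)*3) = ((-3 + 2*(1/(7 + 1))**2)/(7 + 1))*((3 + 5)*3)**2 = ((-3 + 2*(1/8)**2)/8)*(8*3)**2 = ((-3 + 2*(1/8)**2)/8)*24**2 = ((-3 + 2*(1/64))/8)*576 = ((-3 + 1/32)/8)*576 = ((1/8)*(-95/32))*576 = -95/256*576 = -855/4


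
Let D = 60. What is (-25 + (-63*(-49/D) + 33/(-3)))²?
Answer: 95481/400 ≈ 238.70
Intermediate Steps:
(-25 + (-63*(-49/D) + 33/(-3)))² = (-25 + (-63/(60/(-49)) + 33/(-3)))² = (-25 + (-63/(60*(-1/49)) + 33*(-⅓)))² = (-25 + (-63/(-60/49) - 11))² = (-25 + (-63*(-49/60) - 11))² = (-25 + (1029/20 - 11))² = (-25 + 809/20)² = (309/20)² = 95481/400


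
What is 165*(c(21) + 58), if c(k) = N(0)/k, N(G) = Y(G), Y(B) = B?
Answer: 9570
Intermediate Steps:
N(G) = G
c(k) = 0 (c(k) = 0/k = 0)
165*(c(21) + 58) = 165*(0 + 58) = 165*58 = 9570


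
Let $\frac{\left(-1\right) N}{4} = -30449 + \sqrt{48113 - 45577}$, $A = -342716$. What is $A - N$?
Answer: $-464512 + 8 \sqrt{634} \approx -4.6431 \cdot 10^{5}$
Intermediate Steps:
$N = 121796 - 8 \sqrt{634}$ ($N = - 4 \left(-30449 + \sqrt{48113 - 45577}\right) = - 4 \left(-30449 + \sqrt{2536}\right) = - 4 \left(-30449 + 2 \sqrt{634}\right) = 121796 - 8 \sqrt{634} \approx 1.2159 \cdot 10^{5}$)
$A - N = -342716 - \left(121796 - 8 \sqrt{634}\right) = -464512 + 8 \sqrt{634}$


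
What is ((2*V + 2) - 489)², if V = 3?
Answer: 231361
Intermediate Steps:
((2*V + 2) - 489)² = ((2*3 + 2) - 489)² = ((6 + 2) - 489)² = (8 - 489)² = (-481)² = 231361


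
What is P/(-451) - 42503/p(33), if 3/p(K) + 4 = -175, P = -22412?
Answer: 3431291923/1353 ≈ 2.5361e+6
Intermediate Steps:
p(K) = -3/179 (p(K) = 3/(-4 - 175) = 3/(-179) = 3*(-1/179) = -3/179)
P/(-451) - 42503/p(33) = -22412/(-451) - 42503/(-3/179) = -22412*(-1/451) - 42503*(-179/3) = 22412/451 + 7608037/3 = 3431291923/1353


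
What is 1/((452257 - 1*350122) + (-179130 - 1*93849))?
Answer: -1/170844 ≈ -5.8533e-6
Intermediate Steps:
1/((452257 - 1*350122) + (-179130 - 1*93849)) = 1/((452257 - 350122) + (-179130 - 93849)) = 1/(102135 - 272979) = 1/(-170844) = -1/170844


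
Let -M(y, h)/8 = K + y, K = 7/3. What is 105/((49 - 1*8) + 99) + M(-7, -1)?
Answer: 457/12 ≈ 38.083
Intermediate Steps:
K = 7/3 (K = 7*(⅓) = 7/3 ≈ 2.3333)
M(y, h) = -56/3 - 8*y (M(y, h) = -8*(7/3 + y) = -56/3 - 8*y)
105/((49 - 1*8) + 99) + M(-7, -1) = 105/((49 - 1*8) + 99) + (-56/3 - 8*(-7)) = 105/((49 - 8) + 99) + (-56/3 + 56) = 105/(41 + 99) + 112/3 = 105/140 + 112/3 = (1/140)*105 + 112/3 = ¾ + 112/3 = 457/12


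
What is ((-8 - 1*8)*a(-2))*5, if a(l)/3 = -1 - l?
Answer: -240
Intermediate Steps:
a(l) = -3 - 3*l (a(l) = 3*(-1 - l) = -3 - 3*l)
((-8 - 1*8)*a(-2))*5 = ((-8 - 1*8)*(-3 - 3*(-2)))*5 = ((-8 - 8)*(-3 + 6))*5 = -16*3*5 = -48*5 = -240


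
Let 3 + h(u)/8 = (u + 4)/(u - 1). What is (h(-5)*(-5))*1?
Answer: 340/3 ≈ 113.33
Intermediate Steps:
h(u) = -24 + 8*(4 + u)/(-1 + u) (h(u) = -24 + 8*((u + 4)/(u - 1)) = -24 + 8*((4 + u)/(-1 + u)) = -24 + 8*(4 + u)/(-1 + u))
(h(-5)*(-5))*1 = ((8*(7 - 2*(-5))/(-1 - 5))*(-5))*1 = ((8*(7 + 10)/(-6))*(-5))*1 = ((8*(-1/6)*17)*(-5))*1 = -68/3*(-5)*1 = (340/3)*1 = 340/3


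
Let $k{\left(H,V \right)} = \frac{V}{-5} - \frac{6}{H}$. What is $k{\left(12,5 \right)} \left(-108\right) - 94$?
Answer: $68$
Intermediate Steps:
$k{\left(H,V \right)} = - \frac{6}{H} - \frac{V}{5}$ ($k{\left(H,V \right)} = V \left(- \frac{1}{5}\right) - \frac{6}{H} = - \frac{V}{5} - \frac{6}{H} = - \frac{6}{H} - \frac{V}{5}$)
$k{\left(12,5 \right)} \left(-108\right) - 94 = \left(- \frac{6}{12} - 1\right) \left(-108\right) - 94 = \left(\left(-6\right) \frac{1}{12} - 1\right) \left(-108\right) - 94 = \left(- \frac{1}{2} - 1\right) \left(-108\right) - 94 = \left(- \frac{3}{2}\right) \left(-108\right) - 94 = 162 - 94 = 68$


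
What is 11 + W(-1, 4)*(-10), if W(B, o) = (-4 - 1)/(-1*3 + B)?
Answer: -3/2 ≈ -1.5000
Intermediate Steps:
W(B, o) = -5/(-3 + B)
11 + W(-1, 4)*(-10) = 11 - 5/(-3 - 1)*(-10) = 11 - 5/(-4)*(-10) = 11 - 5*(-¼)*(-10) = 11 + (5/4)*(-10) = 11 - 25/2 = -3/2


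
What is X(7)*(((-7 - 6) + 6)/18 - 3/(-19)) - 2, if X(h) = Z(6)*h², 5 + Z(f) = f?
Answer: -4555/342 ≈ -13.319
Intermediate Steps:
Z(f) = -5 + f
X(h) = h² (X(h) = (-5 + 6)*h² = 1*h² = h²)
X(7)*(((-7 - 6) + 6)/18 - 3/(-19)) - 2 = 7²*(((-7 - 6) + 6)/18 - 3/(-19)) - 2 = 49*((-13 + 6)*(1/18) - 3*(-1/19)) - 2 = 49*(-7*1/18 + 3/19) - 2 = 49*(-7/18 + 3/19) - 2 = 49*(-79/342) - 2 = -3871/342 - 2 = -4555/342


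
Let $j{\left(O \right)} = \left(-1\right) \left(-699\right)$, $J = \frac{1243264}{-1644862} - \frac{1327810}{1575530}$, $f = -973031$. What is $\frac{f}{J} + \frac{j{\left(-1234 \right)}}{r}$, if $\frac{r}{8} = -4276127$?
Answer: $\frac{392103503431341864284485}{644196813102228792} \approx 6.0867 \cdot 10^{5}$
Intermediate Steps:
$r = -34209016$ ($r = 8 \left(-4276127\right) = -34209016$)
$J = - \frac{18831199737}{11779679213}$ ($J = 1243264 \left(- \frac{1}{1644862}\right) - \frac{12071}{14323} = - \frac{621632}{822431} - \frac{12071}{14323} = - \frac{18831199737}{11779679213} \approx -1.5986$)
$j{\left(O \right)} = 699$
$\frac{f}{J} + \frac{j{\left(-1234 \right)}}{r} = - \frac{973031}{- \frac{18831199737}{11779679213}} + \frac{699}{-34209016} = \left(-973031\right) \left(- \frac{11779679213}{18831199737}\right) + 699 \left(- \frac{1}{34209016}\right) = \frac{11461993044304603}{18831199737} - \frac{699}{34209016} = \frac{392103503431341864284485}{644196813102228792}$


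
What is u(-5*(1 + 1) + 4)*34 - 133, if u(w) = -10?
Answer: -473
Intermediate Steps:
u(-5*(1 + 1) + 4)*34 - 133 = -10*34 - 133 = -340 - 133 = -473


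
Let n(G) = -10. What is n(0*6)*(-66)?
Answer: 660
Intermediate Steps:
n(0*6)*(-66) = -10*(-66) = 660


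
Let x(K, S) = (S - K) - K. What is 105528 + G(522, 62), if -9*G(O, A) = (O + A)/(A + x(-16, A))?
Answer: 37040182/351 ≈ 1.0553e+5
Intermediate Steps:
x(K, S) = S - 2*K
G(O, A) = -(A + O)/(9*(32 + 2*A)) (G(O, A) = -(O + A)/(9*(A + (A - 2*(-16)))) = -(A + O)/(9*(A + (A + 32))) = -(A + O)/(9*(A + (32 + A))) = -(A + O)/(9*(32 + 2*A)))
105528 + G(522, 62) = 105528 + (-1*62 - 1*522)/(18*(16 + 62)) = 105528 + (1/18)*(-62 - 522)/78 = 105528 + (1/18)*(1/78)*(-584) = 105528 - 146/351 = 37040182/351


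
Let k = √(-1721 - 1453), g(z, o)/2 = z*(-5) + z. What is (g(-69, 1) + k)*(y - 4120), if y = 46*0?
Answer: -2274240 - 94760*I*√6 ≈ -2.2742e+6 - 2.3211e+5*I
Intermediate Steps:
g(z, o) = -8*z (g(z, o) = 2*(z*(-5) + z) = 2*(-5*z + z) = 2*(-4*z) = -8*z)
k = 23*I*√6 (k = √(-3174) = 23*I*√6 ≈ 56.338*I)
y = 0
(g(-69, 1) + k)*(y - 4120) = (-8*(-69) + 23*I*√6)*(0 - 4120) = (552 + 23*I*√6)*(-4120) = -2274240 - 94760*I*√6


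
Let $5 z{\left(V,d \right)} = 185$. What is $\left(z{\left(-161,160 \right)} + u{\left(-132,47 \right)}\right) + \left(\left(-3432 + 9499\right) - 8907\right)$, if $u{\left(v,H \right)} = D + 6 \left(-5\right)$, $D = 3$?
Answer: $-2830$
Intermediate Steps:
$z{\left(V,d \right)} = 37$ ($z{\left(V,d \right)} = \frac{1}{5} \cdot 185 = 37$)
$u{\left(v,H \right)} = -27$ ($u{\left(v,H \right)} = 3 + 6 \left(-5\right) = 3 - 30 = -27$)
$\left(z{\left(-161,160 \right)} + u{\left(-132,47 \right)}\right) + \left(\left(-3432 + 9499\right) - 8907\right) = \left(37 - 27\right) + \left(\left(-3432 + 9499\right) - 8907\right) = 10 + \left(6067 - 8907\right) = 10 - 2840 = -2830$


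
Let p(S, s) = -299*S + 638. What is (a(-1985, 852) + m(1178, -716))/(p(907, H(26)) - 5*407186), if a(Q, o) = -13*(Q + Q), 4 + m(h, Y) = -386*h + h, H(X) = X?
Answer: 401924/2306485 ≈ 0.17426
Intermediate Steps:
m(h, Y) = -4 - 385*h (m(h, Y) = -4 + (-386*h + h) = -4 - 385*h)
a(Q, o) = -26*Q
p(S, s) = 638 - 299*S
(a(-1985, 852) + m(1178, -716))/(p(907, H(26)) - 5*407186) = (-26*(-1985) + (-4 - 385*1178))/((638 - 299*907) - 5*407186) = (51610 + (-4 - 453530))/((638 - 271193) - 2035930) = (51610 - 453534)/(-270555 - 2035930) = -401924/(-2306485) = -401924*(-1/2306485) = 401924/2306485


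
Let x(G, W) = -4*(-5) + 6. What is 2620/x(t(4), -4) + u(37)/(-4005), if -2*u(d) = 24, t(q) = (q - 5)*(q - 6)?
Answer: 1748902/17355 ≈ 100.77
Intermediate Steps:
t(q) = (-6 + q)*(-5 + q) (t(q) = (-5 + q)*(-6 + q) = (-6 + q)*(-5 + q))
u(d) = -12 (u(d) = -½*24 = -12)
x(G, W) = 26 (x(G, W) = 20 + 6 = 26)
2620/x(t(4), -4) + u(37)/(-4005) = 2620/26 - 12/(-4005) = 2620*(1/26) - 12*(-1/4005) = 1310/13 + 4/1335 = 1748902/17355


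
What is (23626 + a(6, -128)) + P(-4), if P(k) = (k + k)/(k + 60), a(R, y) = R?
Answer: 165423/7 ≈ 23632.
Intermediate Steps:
P(k) = 2*k/(60 + k) (P(k) = (2*k)/(60 + k) = 2*k/(60 + k))
(23626 + a(6, -128)) + P(-4) = (23626 + 6) + 2*(-4)/(60 - 4) = 23632 + 2*(-4)/56 = 23632 + 2*(-4)*(1/56) = 23632 - ⅐ = 165423/7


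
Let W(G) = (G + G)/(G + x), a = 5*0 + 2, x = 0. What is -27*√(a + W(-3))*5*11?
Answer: -2970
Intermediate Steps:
a = 2 (a = 0 + 2 = 2)
W(G) = 2 (W(G) = (G + G)/(G + 0) = (2*G)/G = 2)
-27*√(a + W(-3))*5*11 = -27*√(2 + 2)*5*11 = -27*√4*5*11 = -54*5*11 = -27*10*11 = -270*11 = -2970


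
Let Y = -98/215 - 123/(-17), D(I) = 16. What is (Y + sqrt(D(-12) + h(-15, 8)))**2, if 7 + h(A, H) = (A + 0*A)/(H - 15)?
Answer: 5339995837/93513175 + 49558*sqrt(546)/25585 ≈ 102.37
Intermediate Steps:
h(A, H) = -7 + A/(-15 + H) (h(A, H) = -7 + (A + 0*A)/(H - 15) = -7 + (A + 0)/(-15 + H) = -7 + A/(-15 + H))
Y = 24779/3655 (Y = -98*1/215 - 123*(-1/17) = -98/215 + 123/17 = 24779/3655 ≈ 6.7795)
(Y + sqrt(D(-12) + h(-15, 8)))**2 = (24779/3655 + sqrt(16 + (105 - 15 - 7*8)/(-15 + 8)))**2 = (24779/3655 + sqrt(16 + (105 - 15 - 56)/(-7)))**2 = (24779/3655 + sqrt(16 - 1/7*34))**2 = (24779/3655 + sqrt(16 - 34/7))**2 = (24779/3655 + sqrt(78/7))**2 = (24779/3655 + sqrt(546)/7)**2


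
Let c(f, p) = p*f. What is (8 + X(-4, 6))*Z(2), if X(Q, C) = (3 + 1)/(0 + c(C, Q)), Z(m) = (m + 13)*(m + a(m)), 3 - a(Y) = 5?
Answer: 0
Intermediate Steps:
a(Y) = -2 (a(Y) = 3 - 1*5 = 3 - 5 = -2)
c(f, p) = f*p
Z(m) = (-2 + m)*(13 + m) (Z(m) = (m + 13)*(m - 2) = (13 + m)*(-2 + m) = (-2 + m)*(13 + m))
X(Q, C) = 4/(C*Q) (X(Q, C) = (3 + 1)/(0 + C*Q) = 4/((C*Q)) = 4*(1/(C*Q)) = 4/(C*Q))
(8 + X(-4, 6))*Z(2) = (8 + 4/(6*(-4)))*(-26 + 2**2 + 11*2) = (8 + 4*(1/6)*(-1/4))*(-26 + 4 + 22) = (8 - 1/6)*0 = (47/6)*0 = 0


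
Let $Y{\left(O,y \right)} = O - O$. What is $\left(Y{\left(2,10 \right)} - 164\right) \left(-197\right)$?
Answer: $32308$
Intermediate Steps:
$Y{\left(O,y \right)} = 0$
$\left(Y{\left(2,10 \right)} - 164\right) \left(-197\right) = \left(0 - 164\right) \left(-197\right) = \left(-164\right) \left(-197\right) = 32308$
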